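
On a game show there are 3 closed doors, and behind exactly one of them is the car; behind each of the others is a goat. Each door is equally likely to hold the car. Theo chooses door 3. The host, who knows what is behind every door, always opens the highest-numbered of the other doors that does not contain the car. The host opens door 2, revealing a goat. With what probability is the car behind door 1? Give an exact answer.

1/2

Consider each possible location of the car in turn.
If it is behind either of doors 1 and 3 (prior 1/3 each): door 2 is the highest-numbered option available, probability 1; weight (1/3)·1 = 1/3 each.
If it is behind door 2 (prior 1/3): the host opened door 2, so this case is ruled out; weight (1/3)·0 = 0.
The weights sum to 2/3.
So P(the car behind door 1 | the host opened door 2) = (1/3) / (2/3) = 1/2.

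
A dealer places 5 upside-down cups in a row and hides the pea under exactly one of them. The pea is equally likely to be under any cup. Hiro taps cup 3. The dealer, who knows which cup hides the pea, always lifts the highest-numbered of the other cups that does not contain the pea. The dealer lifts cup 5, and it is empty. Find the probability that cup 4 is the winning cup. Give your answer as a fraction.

1/4

Consider each possible location of the pea in turn.
If it is under any of cups 1, 2, 3, and 4 (prior 1/5 each): cup 5 is the highest-numbered option available, probability 1; weight (1/5)·1 = 1/5 each.
If it is under cup 5 (prior 1/5): the dealer opened cup 5, so this case is ruled out; weight (1/5)·0 = 0.
The weights sum to 4/5.
So P(the pea under cup 4 | the dealer opened cup 5) = (1/5) / (4/5) = 1/4.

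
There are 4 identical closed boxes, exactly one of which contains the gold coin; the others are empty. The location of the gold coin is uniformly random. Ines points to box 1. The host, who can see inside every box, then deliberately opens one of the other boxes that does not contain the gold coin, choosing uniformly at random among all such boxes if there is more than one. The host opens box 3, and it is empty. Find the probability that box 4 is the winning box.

3/8

Consider each possible location of the gold coin in turn.
If it is in box 1 (prior 1/4): the host has 3 equally likely choices, so probability 1/3; weight (1/4)·(1/3) = 1/12.
If it is in either of boxes 2 and 4 (prior 1/4 each): the host has 2 equally likely choices, so probability 1/2; weight (1/4)·(1/2) = 1/8 each.
If it is in box 3 (prior 1/4): the host opened box 3, so this case is ruled out; weight (1/4)·0 = 0.
The weights sum to 1/3.
So P(the gold coin in box 4 | the host opened box 3) = (1/8) / (1/3) = 3/8.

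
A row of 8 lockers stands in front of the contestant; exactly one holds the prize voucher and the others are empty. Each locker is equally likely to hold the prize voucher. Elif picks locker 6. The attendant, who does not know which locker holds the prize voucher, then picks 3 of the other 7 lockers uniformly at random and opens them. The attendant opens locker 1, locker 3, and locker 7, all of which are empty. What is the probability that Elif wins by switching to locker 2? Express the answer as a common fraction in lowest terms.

Because the attendant chose which lockers to open without knowing where the prize voucher is, the choice is independent of the prize location. Learning that none of the 3 opened lockers holds the prize voucher simply rules out those 3 locations and leaves the remaining 5 lockers still equally likely by symmetry.
So P(the prize voucher in locker 2) = 1/5.

1/5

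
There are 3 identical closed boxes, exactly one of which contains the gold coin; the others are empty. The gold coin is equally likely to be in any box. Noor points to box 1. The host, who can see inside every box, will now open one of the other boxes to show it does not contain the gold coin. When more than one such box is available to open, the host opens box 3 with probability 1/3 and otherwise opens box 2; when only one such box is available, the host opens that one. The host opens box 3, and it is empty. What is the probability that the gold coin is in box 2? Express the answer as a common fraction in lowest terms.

Apply Bayes' rule, conditioning on where the gold coin actually is.
If it is in box 1 (prior 1/3): box 3 is available, opened with probability 1/3; weight (1/3)·(1/3) = 1/9.
If it is in box 2 (prior 1/3): only box 3 is available, probability 1; weight (1/3)·1 = 1/3.
If it is in box 3 (prior 1/3): the host opened box 3, so this case is ruled out; weight (1/3)·0 = 0.
The weights sum to 4/9.
So P(the gold coin in box 2 | the host opened box 3) = (1/3) / (4/9) = 3/4.

3/4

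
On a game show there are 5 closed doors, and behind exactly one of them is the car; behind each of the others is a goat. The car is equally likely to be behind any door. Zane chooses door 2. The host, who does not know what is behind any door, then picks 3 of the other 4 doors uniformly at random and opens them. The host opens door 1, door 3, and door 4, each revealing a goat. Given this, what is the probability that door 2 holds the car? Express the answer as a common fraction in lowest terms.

Because the host chose which doors to open without knowing where the car is, the choice is independent of the prize location. Learning that none of the 3 opened doors holds the car simply rules out those 3 locations and leaves the remaining 2 doors still equally likely by symmetry.
So P(the car behind door 2) = 1/2.

1/2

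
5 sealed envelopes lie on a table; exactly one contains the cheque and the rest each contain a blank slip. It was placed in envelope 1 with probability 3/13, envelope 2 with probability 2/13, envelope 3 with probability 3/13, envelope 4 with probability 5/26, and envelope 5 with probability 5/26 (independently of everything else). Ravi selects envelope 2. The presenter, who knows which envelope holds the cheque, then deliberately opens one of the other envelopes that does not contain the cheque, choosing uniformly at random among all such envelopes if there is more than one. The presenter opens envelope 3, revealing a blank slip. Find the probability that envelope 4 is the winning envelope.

Apply Bayes' rule, conditioning on where the cheque actually is.
If it is in envelope 1 (prior 3/13): the presenter has 3 equally likely choices, so probability 1/3; weight (3/13)·(1/3) = 1/13.
If it is in envelope 2 (prior 2/13): the presenter has 4 equally likely choices, so probability 1/4; weight (2/13)·(1/4) = 1/26.
If it is in envelope 3 (prior 3/13): the presenter opened envelope 3, so this case is ruled out; weight (3/13)·0 = 0.
If it is in either of envelopes 4 and 5 (prior 5/26 each): the presenter has 3 equally likely choices, so probability 1/3; weight (5/26)·(1/3) = 5/78 each.
The weights sum to 19/78.
So P(the cheque in envelope 4 | the presenter opened envelope 3) = (5/78) / (19/78) = 5/19.

5/19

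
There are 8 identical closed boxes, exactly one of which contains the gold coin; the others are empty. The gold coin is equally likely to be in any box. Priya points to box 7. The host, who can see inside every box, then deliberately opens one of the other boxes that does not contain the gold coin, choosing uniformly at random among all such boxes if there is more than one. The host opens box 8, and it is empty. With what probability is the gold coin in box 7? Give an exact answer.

Condition on the true location of the gold coin.
If it is in any of boxes 1, 2, 3, 4, 5, and 6 (prior 1/8 each): the host has 6 equally likely choices, so probability 1/6; weight (1/8)·(1/6) = 1/48 each.
If it is in box 7 (prior 1/8): the host has 7 equally likely choices, so probability 1/7; weight (1/8)·(1/7) = 1/56.
If it is in box 8 (prior 1/8): the host opened box 8, so this case is ruled out; weight (1/8)·0 = 0.
The weights sum to 1/7.
So P(the gold coin in box 7 | the host opened box 8) = (1/56) / (1/7) = 1/8.

1/8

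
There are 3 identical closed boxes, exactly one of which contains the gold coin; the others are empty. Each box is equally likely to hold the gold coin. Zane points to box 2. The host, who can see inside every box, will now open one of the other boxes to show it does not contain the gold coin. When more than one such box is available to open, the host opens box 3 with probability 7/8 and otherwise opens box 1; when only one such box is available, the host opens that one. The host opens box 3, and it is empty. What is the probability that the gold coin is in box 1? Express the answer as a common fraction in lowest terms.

8/15

Apply Bayes' rule, conditioning on where the gold coin actually is.
If it is in box 1 (prior 1/3): only box 3 is available, probability 1; weight (1/3)·1 = 1/3.
If it is in box 2 (prior 1/3): box 3 is available, opened with probability 7/8; weight (1/3)·(7/8) = 7/24.
If it is in box 3 (prior 1/3): the host opened box 3, so this case is ruled out; weight (1/3)·0 = 0.
The weights sum to 5/8.
So P(the gold coin in box 1 | the host opened box 3) = (1/3) / (5/8) = 8/15.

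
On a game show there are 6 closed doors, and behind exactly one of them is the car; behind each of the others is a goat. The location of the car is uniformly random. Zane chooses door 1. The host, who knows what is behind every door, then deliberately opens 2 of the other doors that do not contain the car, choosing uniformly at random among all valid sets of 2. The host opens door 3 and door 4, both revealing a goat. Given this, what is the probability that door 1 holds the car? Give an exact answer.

1/6

Apply Bayes' rule, conditioning on where the car actually is.
If it is behind door 1 (prior 1/6): the host has 10 equally likely choices, so probability 1/10; weight (1/6)·(1/10) = 1/60.
If it is behind any of doors 2, 5, and 6 (prior 1/6 each): the host has 6 equally likely choices, so probability 1/6; weight (1/6)·(1/6) = 1/36 each.
If it is behind either of doors 3 and 4 (prior 1/6 each): that door was opened and seen not to hold the prize — ruled out; weight (1/6)·0 = 0 each.
The weights sum to 1/10.
So P(the car behind door 1 | the host opened door 3 and door 4) = (1/60) / (1/10) = 1/6.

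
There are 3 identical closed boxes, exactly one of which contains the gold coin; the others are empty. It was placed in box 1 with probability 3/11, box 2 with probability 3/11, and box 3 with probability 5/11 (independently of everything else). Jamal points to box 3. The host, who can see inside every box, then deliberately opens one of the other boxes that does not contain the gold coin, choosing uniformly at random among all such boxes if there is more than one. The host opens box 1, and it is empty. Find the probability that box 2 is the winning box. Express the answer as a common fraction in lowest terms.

6/11

Condition on the true location of the gold coin.
If it is in box 1 (prior 3/11): the host opened box 1, so this case is ruled out; weight (3/11)·0 = 0.
If it is in box 2 (prior 3/11): the host has no choice, probability 1; weight (3/11)·1 = 3/11.
If it is in box 3 (prior 5/11): the host has 2 equally likely choices, so probability 1/2; weight (5/11)·(1/2) = 5/22.
The weights sum to 1/2.
So P(the gold coin in box 2 | the host opened box 1) = (3/11) / (1/2) = 6/11.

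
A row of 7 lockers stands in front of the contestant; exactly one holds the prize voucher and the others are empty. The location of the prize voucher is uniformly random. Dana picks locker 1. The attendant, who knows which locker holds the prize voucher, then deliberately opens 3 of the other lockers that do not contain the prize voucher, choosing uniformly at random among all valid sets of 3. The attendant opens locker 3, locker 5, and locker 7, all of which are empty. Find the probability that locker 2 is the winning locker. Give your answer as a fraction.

2/7

Apply Bayes' rule, conditioning on where the prize voucher actually is.
If it is in locker 1 (prior 1/7): the attendant has 20 equally likely choices, so probability 1/20; weight (1/7)·(1/20) = 1/140.
If it is in any of lockers 2, 4, and 6 (prior 1/7 each): the attendant has 10 equally likely choices, so probability 1/10; weight (1/7)·(1/10) = 1/70 each.
If it is in any of lockers 3, 5, and 7 (prior 1/7 each): that locker was opened and seen not to hold the prize — ruled out; weight (1/7)·0 = 0 each.
The weights sum to 1/20.
So P(the prize voucher in locker 2 | the attendant opened locker 3, locker 5, and locker 7) = (1/70) / (1/20) = 2/7.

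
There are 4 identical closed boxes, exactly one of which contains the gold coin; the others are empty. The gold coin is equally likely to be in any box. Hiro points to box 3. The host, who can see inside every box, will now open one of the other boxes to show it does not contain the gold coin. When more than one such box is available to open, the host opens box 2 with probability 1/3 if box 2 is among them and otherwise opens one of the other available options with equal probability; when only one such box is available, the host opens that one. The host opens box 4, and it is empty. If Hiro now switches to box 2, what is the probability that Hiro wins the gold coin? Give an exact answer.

Apply Bayes' rule, conditioning on where the gold coin actually is.
If it is in box 1 (prior 1/4): box 2 is available but not opened, probability 2/3; weight (1/4)·(2/3) = 1/6.
If it is in box 2 (prior 1/4): box 2 holds the prize so is unavailable; the host chooses uniformly among the 2 others, probability 1/2; weight (1/4)·(1/2) = 1/8.
If it is in box 3 (prior 1/4): box 2 is available but not opened; box 4 gets probability (1 − 1/3)/2 = 1/3; weight (1/4)·(1/3) = 1/12.
If it is in box 4 (prior 1/4): the host opened box 4, so this case is ruled out; weight (1/4)·0 = 0.
The weights sum to 3/8.
So P(the gold coin in box 2 | the host opened box 4) = (1/8) / (3/8) = 1/3.

1/3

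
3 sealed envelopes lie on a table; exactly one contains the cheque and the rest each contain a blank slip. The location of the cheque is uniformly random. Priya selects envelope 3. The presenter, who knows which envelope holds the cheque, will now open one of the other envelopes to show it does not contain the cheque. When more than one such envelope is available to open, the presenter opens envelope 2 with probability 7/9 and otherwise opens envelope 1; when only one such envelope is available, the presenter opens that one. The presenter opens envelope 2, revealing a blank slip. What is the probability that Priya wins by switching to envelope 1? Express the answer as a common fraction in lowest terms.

9/16

Consider each possible location of the cheque in turn.
If it is in envelope 1 (prior 1/3): only envelope 2 is available, probability 1; weight (1/3)·1 = 1/3.
If it is in envelope 2 (prior 1/3): the presenter opened envelope 2, so this case is ruled out; weight (1/3)·0 = 0.
If it is in envelope 3 (prior 1/3): envelope 2 is available, opened with probability 7/9; weight (1/3)·(7/9) = 7/27.
The weights sum to 16/27.
So P(the cheque in envelope 1 | the presenter opened envelope 2) = (1/3) / (16/27) = 9/16.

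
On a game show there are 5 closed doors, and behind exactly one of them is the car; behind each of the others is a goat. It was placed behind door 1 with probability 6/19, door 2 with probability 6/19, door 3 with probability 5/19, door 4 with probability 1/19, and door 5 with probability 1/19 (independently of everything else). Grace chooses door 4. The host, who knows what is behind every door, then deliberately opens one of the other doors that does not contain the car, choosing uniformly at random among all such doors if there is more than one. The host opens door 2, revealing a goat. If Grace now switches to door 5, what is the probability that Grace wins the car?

4/51

Apply Bayes' rule, conditioning on where the car actually is.
If it is behind door 1 (prior 6/19): the host has 3 equally likely choices, so probability 1/3; weight (6/19)·(1/3) = 2/19.
If it is behind door 2 (prior 6/19): the host opened door 2, so this case is ruled out; weight (6/19)·0 = 0.
If it is behind door 3 (prior 5/19): the host has 3 equally likely choices, so probability 1/3; weight (5/19)·(1/3) = 5/57.
If it is behind door 4 (prior 1/19): the host has 4 equally likely choices, so probability 1/4; weight (1/19)·(1/4) = 1/76.
If it is behind door 5 (prior 1/19): the host has 3 equally likely choices, so probability 1/3; weight (1/19)·(1/3) = 1/57.
The weights sum to 17/76.
So P(the car behind door 5 | the host opened door 2) = (1/57) / (17/76) = 4/51.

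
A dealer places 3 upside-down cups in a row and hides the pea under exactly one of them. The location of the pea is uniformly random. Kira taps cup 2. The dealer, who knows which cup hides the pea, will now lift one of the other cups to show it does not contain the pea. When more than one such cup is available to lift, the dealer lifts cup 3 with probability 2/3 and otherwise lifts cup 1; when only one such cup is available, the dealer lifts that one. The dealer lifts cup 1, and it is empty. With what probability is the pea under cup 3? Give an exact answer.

3/4

Condition on the true location of the pea.
If it is under cup 1 (prior 1/3): the dealer opened cup 1, so this case is ruled out; weight (1/3)·0 = 0.
If it is under cup 2 (prior 1/3): cup 3 is available but not opened, probability 1/3; weight (1/3)·(1/3) = 1/9.
If it is under cup 3 (prior 1/3): only cup 1 is available, probability 1; weight (1/3)·1 = 1/3.
The weights sum to 4/9.
So P(the pea under cup 3 | the dealer opened cup 1) = (1/3) / (4/9) = 3/4.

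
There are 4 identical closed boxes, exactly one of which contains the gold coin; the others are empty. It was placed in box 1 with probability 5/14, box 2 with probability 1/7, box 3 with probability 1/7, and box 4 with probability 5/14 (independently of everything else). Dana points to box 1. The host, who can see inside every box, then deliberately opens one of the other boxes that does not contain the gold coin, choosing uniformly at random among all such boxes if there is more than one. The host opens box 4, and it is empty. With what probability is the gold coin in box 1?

Condition on the true location of the gold coin.
If it is in box 1 (prior 5/14): the host has 3 equally likely choices, so probability 1/3; weight (5/14)·(1/3) = 5/42.
If it is in either of boxes 2 and 3 (prior 1/7 each): the host has 2 equally likely choices, so probability 1/2; weight (1/7)·(1/2) = 1/14 each.
If it is in box 4 (prior 5/14): the host opened box 4, so this case is ruled out; weight (5/14)·0 = 0.
The weights sum to 11/42.
So P(the gold coin in box 1 | the host opened box 4) = (5/42) / (11/42) = 5/11.

5/11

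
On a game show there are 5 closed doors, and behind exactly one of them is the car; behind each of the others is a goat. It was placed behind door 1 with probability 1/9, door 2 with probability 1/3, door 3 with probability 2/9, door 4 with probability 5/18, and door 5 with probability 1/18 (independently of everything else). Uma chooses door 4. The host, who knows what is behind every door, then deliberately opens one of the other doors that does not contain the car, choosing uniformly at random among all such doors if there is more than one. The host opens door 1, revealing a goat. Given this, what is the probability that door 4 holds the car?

Consider each possible location of the car in turn.
If it is behind door 1 (prior 1/9): the host opened door 1, so this case is ruled out; weight (1/9)·0 = 0.
If it is behind door 2 (prior 1/3): the host has 3 equally likely choices, so probability 1/3; weight (1/3)·(1/3) = 1/9.
If it is behind door 3 (prior 2/9): the host has 3 equally likely choices, so probability 1/3; weight (2/9)·(1/3) = 2/27.
If it is behind door 4 (prior 5/18): the host has 4 equally likely choices, so probability 1/4; weight (5/18)·(1/4) = 5/72.
If it is behind door 5 (prior 1/18): the host has 3 equally likely choices, so probability 1/3; weight (1/18)·(1/3) = 1/54.
The weights sum to 59/216.
So P(the car behind door 4 | the host opened door 1) = (5/72) / (59/216) = 15/59.

15/59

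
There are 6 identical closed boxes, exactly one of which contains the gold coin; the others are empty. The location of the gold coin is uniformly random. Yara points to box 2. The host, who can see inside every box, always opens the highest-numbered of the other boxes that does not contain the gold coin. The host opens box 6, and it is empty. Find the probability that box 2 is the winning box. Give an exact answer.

Apply Bayes' rule, conditioning on where the gold coin actually is.
If it is in any of boxes 1, 2, 3, 4, and 5 (prior 1/6 each): box 6 is the highest-numbered option available, probability 1; weight (1/6)·1 = 1/6 each.
If it is in box 6 (prior 1/6): the host opened box 6, so this case is ruled out; weight (1/6)·0 = 0.
The weights sum to 5/6.
So P(the gold coin in box 2 | the host opened box 6) = (1/6) / (5/6) = 1/5.

1/5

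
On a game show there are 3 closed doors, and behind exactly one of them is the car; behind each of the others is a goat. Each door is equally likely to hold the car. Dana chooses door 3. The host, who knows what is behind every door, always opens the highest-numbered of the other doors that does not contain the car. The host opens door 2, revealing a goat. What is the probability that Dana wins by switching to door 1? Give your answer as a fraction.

1/2

Apply Bayes' rule, conditioning on where the car actually is.
If it is behind either of doors 1 and 3 (prior 1/3 each): door 2 is the highest-numbered option available, probability 1; weight (1/3)·1 = 1/3 each.
If it is behind door 2 (prior 1/3): the host opened door 2, so this case is ruled out; weight (1/3)·0 = 0.
The weights sum to 2/3.
So P(the car behind door 1 | the host opened door 2) = (1/3) / (2/3) = 1/2.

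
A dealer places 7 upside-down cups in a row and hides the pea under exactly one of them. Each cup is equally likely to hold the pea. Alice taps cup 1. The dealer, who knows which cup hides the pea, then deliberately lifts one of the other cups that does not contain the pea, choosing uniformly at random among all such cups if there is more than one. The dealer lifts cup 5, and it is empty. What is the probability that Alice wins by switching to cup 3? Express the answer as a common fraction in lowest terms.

6/35

Condition on the true location of the pea.
If it is under cup 1 (prior 1/7): the dealer has 6 equally likely choices, so probability 1/6; weight (1/7)·(1/6) = 1/42.
If it is under any of cups 2, 3, 4, 6, and 7 (prior 1/7 each): the dealer has 5 equally likely choices, so probability 1/5; weight (1/7)·(1/5) = 1/35 each.
If it is under cup 5 (prior 1/7): the dealer opened cup 5, so this case is ruled out; weight (1/7)·0 = 0.
The weights sum to 1/6.
So P(the pea under cup 3 | the dealer opened cup 5) = (1/35) / (1/6) = 6/35.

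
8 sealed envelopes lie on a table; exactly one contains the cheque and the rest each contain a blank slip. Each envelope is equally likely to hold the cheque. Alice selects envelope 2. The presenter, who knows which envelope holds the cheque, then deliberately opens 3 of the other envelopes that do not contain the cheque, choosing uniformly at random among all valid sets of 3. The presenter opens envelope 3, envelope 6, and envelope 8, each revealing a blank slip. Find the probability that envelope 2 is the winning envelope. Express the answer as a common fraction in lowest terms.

1/8

Consider each possible location of the cheque in turn.
If it is in any of envelopes 1, 4, 5, and 7 (prior 1/8 each): the presenter has 20 equally likely choices, so probability 1/20; weight (1/8)·(1/20) = 1/160 each.
If it is in envelope 2 (prior 1/8): the presenter has 35 equally likely choices, so probability 1/35; weight (1/8)·(1/35) = 1/280.
If it is in any of envelopes 3, 6, and 8 (prior 1/8 each): that envelope was opened and seen not to hold the prize — ruled out; weight (1/8)·0 = 0 each.
The weights sum to 1/35.
So P(the cheque in envelope 2 | the presenter opened envelope 3, envelope 6, and envelope 8) = (1/280) / (1/35) = 1/8.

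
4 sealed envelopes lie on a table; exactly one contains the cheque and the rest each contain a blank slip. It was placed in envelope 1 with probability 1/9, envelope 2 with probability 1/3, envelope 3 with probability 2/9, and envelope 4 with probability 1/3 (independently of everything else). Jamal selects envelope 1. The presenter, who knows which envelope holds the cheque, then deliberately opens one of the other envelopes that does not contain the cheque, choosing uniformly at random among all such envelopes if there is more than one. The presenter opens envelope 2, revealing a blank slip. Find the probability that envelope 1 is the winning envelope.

2/17

Apply Bayes' rule, conditioning on where the cheque actually is.
If it is in envelope 1 (prior 1/9): the presenter has 3 equally likely choices, so probability 1/3; weight (1/9)·(1/3) = 1/27.
If it is in envelope 2 (prior 1/3): the presenter opened envelope 2, so this case is ruled out; weight (1/3)·0 = 0.
If it is in envelope 3 (prior 2/9): the presenter has 2 equally likely choices, so probability 1/2; weight (2/9)·(1/2) = 1/9.
If it is in envelope 4 (prior 1/3): the presenter has 2 equally likely choices, so probability 1/2; weight (1/3)·(1/2) = 1/6.
The weights sum to 17/54.
So P(the cheque in envelope 1 | the presenter opened envelope 2) = (1/27) / (17/54) = 2/17.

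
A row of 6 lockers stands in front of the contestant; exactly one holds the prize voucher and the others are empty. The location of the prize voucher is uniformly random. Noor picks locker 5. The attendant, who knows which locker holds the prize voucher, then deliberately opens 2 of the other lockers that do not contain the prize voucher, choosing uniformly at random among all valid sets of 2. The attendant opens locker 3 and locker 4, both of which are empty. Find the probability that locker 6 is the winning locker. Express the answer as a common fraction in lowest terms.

5/18

Consider each possible location of the prize voucher in turn.
If it is in any of lockers 1, 2, and 6 (prior 1/6 each): the attendant has 6 equally likely choices, so probability 1/6; weight (1/6)·(1/6) = 1/36 each.
If it is in either of lockers 3 and 4 (prior 1/6 each): that locker was opened and seen not to hold the prize — ruled out; weight (1/6)·0 = 0 each.
If it is in locker 5 (prior 1/6): the attendant has 10 equally likely choices, so probability 1/10; weight (1/6)·(1/10) = 1/60.
The weights sum to 1/10.
So P(the prize voucher in locker 6 | the attendant opened locker 3 and locker 4) = (1/36) / (1/10) = 5/18.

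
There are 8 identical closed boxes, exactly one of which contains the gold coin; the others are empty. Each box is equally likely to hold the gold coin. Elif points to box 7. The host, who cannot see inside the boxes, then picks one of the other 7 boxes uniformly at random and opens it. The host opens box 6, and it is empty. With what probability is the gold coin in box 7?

Consider each possible location of the gold coin in turn.
If it is in any of boxes 1, 2, 3, 4, 5, 7, and 8 (prior 1/8 each): the host picks box 6 with probability 1/7 regardless, and it is not the prize; weight (1/8)·(1/7) = 1/56 each.
If it is in box 6 (prior 1/8): the host opened box 6, so this case is ruled out; weight (1/8)·0 = 0.
The weights sum to 1/8.
So P(the gold coin in box 7 | the host opened box 6) = (1/56) / (1/8) = 1/7.

1/7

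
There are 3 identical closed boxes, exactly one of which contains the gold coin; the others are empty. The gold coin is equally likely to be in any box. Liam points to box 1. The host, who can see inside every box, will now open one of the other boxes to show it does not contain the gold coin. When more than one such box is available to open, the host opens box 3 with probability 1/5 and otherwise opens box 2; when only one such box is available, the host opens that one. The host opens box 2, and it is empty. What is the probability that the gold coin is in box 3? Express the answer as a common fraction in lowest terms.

5/9

Apply Bayes' rule, conditioning on where the gold coin actually is.
If it is in box 1 (prior 1/3): box 3 is available but not opened, probability 4/5; weight (1/3)·(4/5) = 4/15.
If it is in box 2 (prior 1/3): the host opened box 2, so this case is ruled out; weight (1/3)·0 = 0.
If it is in box 3 (prior 1/3): only box 2 is available, probability 1; weight (1/3)·1 = 1/3.
The weights sum to 3/5.
So P(the gold coin in box 3 | the host opened box 2) = (1/3) / (3/5) = 5/9.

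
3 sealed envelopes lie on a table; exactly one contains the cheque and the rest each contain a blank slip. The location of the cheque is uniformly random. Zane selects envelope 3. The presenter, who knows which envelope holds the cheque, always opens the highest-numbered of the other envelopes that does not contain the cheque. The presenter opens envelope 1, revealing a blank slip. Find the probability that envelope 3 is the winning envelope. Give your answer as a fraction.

0

Apply Bayes' rule, conditioning on where the cheque actually is.
If it is in envelope 1 (prior 1/3): the presenter opened envelope 1, so this case is ruled out; weight (1/3)·0 = 0.
If it is in envelope 2 (prior 1/3): envelope 1 is the highest-numbered option available, probability 1; weight (1/3)·1 = 1/3.
If it is in envelope 3 (prior 1/3): the presenter would have opened envelope 2 instead, probability 0; weight (1/3)·0 = 0.
The weights sum to 1/3.
So P(the cheque in envelope 3 | the presenter opened envelope 1) = 0 / (1/3) = 0.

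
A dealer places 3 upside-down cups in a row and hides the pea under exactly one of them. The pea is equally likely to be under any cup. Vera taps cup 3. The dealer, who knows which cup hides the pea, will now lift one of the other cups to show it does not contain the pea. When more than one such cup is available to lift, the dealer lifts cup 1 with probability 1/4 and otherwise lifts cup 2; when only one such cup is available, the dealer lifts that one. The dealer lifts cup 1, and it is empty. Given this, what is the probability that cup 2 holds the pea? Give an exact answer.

Condition on the true location of the pea.
If it is under cup 1 (prior 1/3): the dealer opened cup 1, so this case is ruled out; weight (1/3)·0 = 0.
If it is under cup 2 (prior 1/3): only cup 1 is available, probability 1; weight (1/3)·1 = 1/3.
If it is under cup 3 (prior 1/3): cup 1 is available, opened with probability 1/4; weight (1/3)·(1/4) = 1/12.
The weights sum to 5/12.
So P(the pea under cup 2 | the dealer opened cup 1) = (1/3) / (5/12) = 4/5.

4/5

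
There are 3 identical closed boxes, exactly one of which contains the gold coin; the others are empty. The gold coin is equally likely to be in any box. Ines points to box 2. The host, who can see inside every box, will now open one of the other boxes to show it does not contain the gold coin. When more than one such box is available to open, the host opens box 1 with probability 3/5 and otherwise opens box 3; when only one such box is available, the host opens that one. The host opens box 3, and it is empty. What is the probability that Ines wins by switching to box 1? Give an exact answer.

5/7

Condition on the true location of the gold coin.
If it is in box 1 (prior 1/3): only box 3 is available, probability 1; weight (1/3)·1 = 1/3.
If it is in box 2 (prior 1/3): box 1 is available but not opened, probability 2/5; weight (1/3)·(2/5) = 2/15.
If it is in box 3 (prior 1/3): the host opened box 3, so this case is ruled out; weight (1/3)·0 = 0.
The weights sum to 7/15.
So P(the gold coin in box 1 | the host opened box 3) = (1/3) / (7/15) = 5/7.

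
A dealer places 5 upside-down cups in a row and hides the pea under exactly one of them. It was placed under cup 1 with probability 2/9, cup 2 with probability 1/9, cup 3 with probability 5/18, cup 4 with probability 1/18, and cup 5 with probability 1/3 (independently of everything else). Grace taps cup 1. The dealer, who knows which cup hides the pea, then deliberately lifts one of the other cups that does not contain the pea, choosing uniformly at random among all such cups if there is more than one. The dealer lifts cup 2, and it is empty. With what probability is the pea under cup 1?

Apply Bayes' rule, conditioning on where the pea actually is.
If it is under cup 1 (prior 2/9): the dealer has 4 equally likely choices, so probability 1/4; weight (2/9)·(1/4) = 1/18.
If it is under cup 2 (prior 1/9): the dealer opened cup 2, so this case is ruled out; weight (1/9)·0 = 0.
If it is under cup 3 (prior 5/18): the dealer has 3 equally likely choices, so probability 1/3; weight (5/18)·(1/3) = 5/54.
If it is under cup 4 (prior 1/18): the dealer has 3 equally likely choices, so probability 1/3; weight (1/18)·(1/3) = 1/54.
If it is under cup 5 (prior 1/3): the dealer has 3 equally likely choices, so probability 1/3; weight (1/3)·(1/3) = 1/9.
The weights sum to 5/18.
So P(the pea under cup 1 | the dealer opened cup 2) = (1/18) / (5/18) = 1/5.

1/5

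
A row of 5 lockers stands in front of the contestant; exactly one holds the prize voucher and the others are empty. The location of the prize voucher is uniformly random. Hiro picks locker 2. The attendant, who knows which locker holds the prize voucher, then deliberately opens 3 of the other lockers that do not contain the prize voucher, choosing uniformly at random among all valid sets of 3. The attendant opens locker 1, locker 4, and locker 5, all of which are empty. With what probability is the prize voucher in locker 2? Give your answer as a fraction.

Condition on the true location of the prize voucher.
If it is in any of lockers 1, 4, and 5 (prior 1/5 each): that locker was opened and seen not to hold the prize — ruled out; weight (1/5)·0 = 0 each.
If it is in locker 2 (prior 1/5): the attendant has 4 equally likely choices, so probability 1/4; weight (1/5)·(1/4) = 1/20.
If it is in locker 3 (prior 1/5): the attendant has no choice, probability 1; weight (1/5)·1 = 1/5.
The weights sum to 1/4.
So P(the prize voucher in locker 2 | the attendant opened locker 1, locker 4, and locker 5) = (1/20) / (1/4) = 1/5.

1/5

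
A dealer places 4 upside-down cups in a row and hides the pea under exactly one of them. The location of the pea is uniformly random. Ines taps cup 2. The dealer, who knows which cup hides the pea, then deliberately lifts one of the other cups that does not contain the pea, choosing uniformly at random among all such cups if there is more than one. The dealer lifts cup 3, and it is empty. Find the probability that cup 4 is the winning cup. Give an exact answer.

Consider each possible location of the pea in turn.
If it is under either of cups 1 and 4 (prior 1/4 each): the dealer has 2 equally likely choices, so probability 1/2; weight (1/4)·(1/2) = 1/8 each.
If it is under cup 2 (prior 1/4): the dealer has 3 equally likely choices, so probability 1/3; weight (1/4)·(1/3) = 1/12.
If it is under cup 3 (prior 1/4): the dealer opened cup 3, so this case is ruled out; weight (1/4)·0 = 0.
The weights sum to 1/3.
So P(the pea under cup 4 | the dealer opened cup 3) = (1/8) / (1/3) = 3/8.

3/8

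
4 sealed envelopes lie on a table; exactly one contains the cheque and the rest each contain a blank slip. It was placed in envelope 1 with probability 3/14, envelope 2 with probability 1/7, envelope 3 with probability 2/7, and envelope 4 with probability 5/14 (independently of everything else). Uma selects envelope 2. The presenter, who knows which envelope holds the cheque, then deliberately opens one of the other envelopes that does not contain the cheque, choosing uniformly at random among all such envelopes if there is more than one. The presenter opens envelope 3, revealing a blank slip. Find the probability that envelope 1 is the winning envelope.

Condition on the true location of the cheque.
If it is in envelope 1 (prior 3/14): the presenter has 2 equally likely choices, so probability 1/2; weight (3/14)·(1/2) = 3/28.
If it is in envelope 2 (prior 1/7): the presenter has 3 equally likely choices, so probability 1/3; weight (1/7)·(1/3) = 1/21.
If it is in envelope 3 (prior 2/7): the presenter opened envelope 3, so this case is ruled out; weight (2/7)·0 = 0.
If it is in envelope 4 (prior 5/14): the presenter has 2 equally likely choices, so probability 1/2; weight (5/14)·(1/2) = 5/28.
The weights sum to 1/3.
So P(the cheque in envelope 1 | the presenter opened envelope 3) = (3/28) / (1/3) = 9/28.

9/28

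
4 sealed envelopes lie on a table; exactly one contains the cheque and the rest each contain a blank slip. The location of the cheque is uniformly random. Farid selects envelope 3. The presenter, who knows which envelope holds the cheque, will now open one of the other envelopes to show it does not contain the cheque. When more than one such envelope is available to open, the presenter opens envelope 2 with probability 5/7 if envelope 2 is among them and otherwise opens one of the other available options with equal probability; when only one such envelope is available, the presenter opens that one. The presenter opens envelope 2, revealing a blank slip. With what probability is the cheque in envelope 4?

1/3

Condition on the true location of the cheque.
If it is in any of envelopes 1, 3, and 4 (prior 1/4 each): envelope 2 is available, opened with probability 5/7; weight (1/4)·(5/7) = 5/28 each.
If it is in envelope 2 (prior 1/4): the presenter opened envelope 2, so this case is ruled out; weight (1/4)·0 = 0.
The weights sum to 15/28.
So P(the cheque in envelope 4 | the presenter opened envelope 2) = (5/28) / (15/28) = 1/3.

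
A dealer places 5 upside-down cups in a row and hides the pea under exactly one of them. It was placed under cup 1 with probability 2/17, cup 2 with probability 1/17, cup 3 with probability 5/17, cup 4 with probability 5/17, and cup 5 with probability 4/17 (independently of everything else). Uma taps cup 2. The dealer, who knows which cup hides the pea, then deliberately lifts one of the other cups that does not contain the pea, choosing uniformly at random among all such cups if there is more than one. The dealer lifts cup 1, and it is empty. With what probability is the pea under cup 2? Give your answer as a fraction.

3/59

Consider each possible location of the pea in turn.
If it is under cup 1 (prior 2/17): the dealer opened cup 1, so this case is ruled out; weight (2/17)·0 = 0.
If it is under cup 2 (prior 1/17): the dealer has 4 equally likely choices, so probability 1/4; weight (1/17)·(1/4) = 1/68.
If it is under either of cups 3 and 4 (prior 5/17 each): the dealer has 3 equally likely choices, so probability 1/3; weight (5/17)·(1/3) = 5/51 each.
If it is under cup 5 (prior 4/17): the dealer has 3 equally likely choices, so probability 1/3; weight (4/17)·(1/3) = 4/51.
The weights sum to 59/204.
So P(the pea under cup 2 | the dealer opened cup 1) = (1/68) / (59/204) = 3/59.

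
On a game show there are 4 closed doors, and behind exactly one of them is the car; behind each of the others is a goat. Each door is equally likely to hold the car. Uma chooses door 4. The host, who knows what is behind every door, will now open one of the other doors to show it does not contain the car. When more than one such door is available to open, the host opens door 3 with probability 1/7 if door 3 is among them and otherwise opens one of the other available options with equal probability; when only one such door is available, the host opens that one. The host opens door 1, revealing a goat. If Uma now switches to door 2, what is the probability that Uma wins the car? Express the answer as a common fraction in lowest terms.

Apply Bayes' rule, conditioning on where the car actually is.
If it is behind door 1 (prior 1/4): the host opened door 1, so this case is ruled out; weight (1/4)·0 = 0.
If it is behind door 2 (prior 1/4): door 3 is available but not opened, probability 6/7; weight (1/4)·(6/7) = 3/14.
If it is behind door 3 (prior 1/4): door 3 holds the prize so is unavailable; the host chooses uniformly among the 2 others, probability 1/2; weight (1/4)·(1/2) = 1/8.
If it is behind door 4 (prior 1/4): door 3 is available but not opened; door 1 gets probability (1 − 1/7)/2 = 3/7; weight (1/4)·(3/7) = 3/28.
The weights sum to 25/56.
So P(the car behind door 2 | the host opened door 1) = (3/14) / (25/56) = 12/25.

12/25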